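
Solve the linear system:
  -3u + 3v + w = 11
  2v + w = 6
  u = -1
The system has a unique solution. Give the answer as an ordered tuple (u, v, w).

Form the augmented matrix and row-reduce:
  [ -3  3  1  |  11 ]
  [  0  2  1  |   6 ]
  [  1  0  0  |  -1 ]
Multiply r1 by -1/3.
  [ 1  -1  -1/3  |  -11/3 ]
  [ 0   2     1  |      6 ]
  [ 1   0     0  |     -1 ]
Subtract r1 from r3.
  [ 1  -1  -1/3  |  -11/3 ]
  [ 0   2     1  |      6 ]
  [ 0   1   1/3  |    8/3 ]
Multiply r2 by 1/2.
  [ 1  -1  -1/3  |  -11/3 ]
  [ 0   1   1/2  |      3 ]
  [ 0   1   1/3  |    8/3 ]
Subtract r2 from r3.
  [ 1  -1  -1/3  |  -11/3 ]
  [ 0   1   1/2  |      3 ]
  [ 0   0  -1/6  |   -1/3 ]
Multiply r3 by -6.
  [ 1  -1  -1/3  |  -11/3 ]
  [ 0   1   1/2  |      3 ]
  [ 0   0     1  |      2 ]
Subtract 1/2 times r3 from r2.
  [ 1  -1  -1/3  |  -11/3 ]
  [ 0   1     0  |      2 ]
  [ 0   0     1  |      2 ]
Add 1/3 times r3 to r1.
  [ 1  -1  0  |  -3 ]
  [ 0   1  0  |   2 ]
  [ 0   0  1  |   2 ]
Add r2 to r1.
  [ 1  0  0  |  -1 ]
  [ 0  1  0  |   2 ]
  [ 0  0  1  |   2 ]
Reading off the last column: u = -1, v = 2, w = 2.

(-1, 2, 2)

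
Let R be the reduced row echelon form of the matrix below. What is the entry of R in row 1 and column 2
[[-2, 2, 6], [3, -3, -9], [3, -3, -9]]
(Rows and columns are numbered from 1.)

R1 ← -1/2·R1
  [ 1  -1  -3 ]
  [ 3  -3  -9 ]
  [ 3  -3  -9 ]
R2 ← R2 − 3·R1
  [ 1  -1  -3 ]
  [ 0   0   0 ]
  [ 3  -3  -9 ]
R3 ← R3 − 3·R1
  [ 1  -1  -3 ]
  [ 0   0   0 ]
  [ 0   0   0 ]

-1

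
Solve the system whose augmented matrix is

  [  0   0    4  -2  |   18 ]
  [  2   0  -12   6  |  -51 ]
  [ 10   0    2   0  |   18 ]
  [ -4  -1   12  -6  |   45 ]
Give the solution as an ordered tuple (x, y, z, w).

R1 ↔ R2
  [  2   0  -12   6  |  -51 ]
  [  0   0    4  -2  |   18 ]
  [ 10   0    2   0  |   18 ]
  [ -4  -1   12  -6  |   45 ]
R1 := 1/2·R1
  [  1   0  -6   3  |  -51/2 ]
  [  0   0   4  -2  |     18 ]
  [ 10   0   2   0  |     18 ]
  [ -4  -1  12  -6  |     45 ]
R3 := R3 − 10·R1
  [  1   0  -6    3  |  -51/2 ]
  [  0   0   4   -2  |     18 ]
  [  0   0  62  -30  |    273 ]
  [ -4  -1  12   -6  |     45 ]
R4 := R4 + 4·R1
  [ 1   0   -6    3  |  -51/2 ]
  [ 0   0    4   -2  |     18 ]
  [ 0   0   62  -30  |    273 ]
  [ 0  -1  -12    6  |    -57 ]
R2 ↔ R4
  [ 1   0   -6    3  |  -51/2 ]
  [ 0  -1  -12    6  |    -57 ]
  [ 0   0   62  -30  |    273 ]
  [ 0   0    4   -2  |     18 ]
R2 := -1·R2
  [ 1  0  -6    3  |  -51/2 ]
  [ 0  1  12   -6  |     57 ]
  [ 0  0  62  -30  |    273 ]
  [ 0  0   4   -2  |     18 ]
R3 := 1/62·R3
  [ 1  0  -6       3  |   -51/2 ]
  [ 0  1  12      -6  |      57 ]
  [ 0  0   1  -15/31  |  273/62 ]
  [ 0  0   4      -2  |      18 ]
R4 := R4 − 4·R3
  [ 1  0  -6       3  |   -51/2 ]
  [ 0  1  12      -6  |      57 ]
  [ 0  0   1  -15/31  |  273/62 ]
  [ 0  0   0   -2/31  |   12/31 ]
R4 := -31/2·R4
  [ 1  0  -6       3  |   -51/2 ]
  [ 0  1  12      -6  |      57 ]
  [ 0  0   1  -15/31  |  273/62 ]
  [ 0  0   0       1  |      -6 ]
R3 := R3 + 15/31·R4
  [ 1  0  -6   3  |  -51/2 ]
  [ 0  1  12  -6  |     57 ]
  [ 0  0   1   0  |    3/2 ]
  [ 0  0   0   1  |     -6 ]
R2 := R2 + 6·R4
  [ 1  0  -6  3  |  -51/2 ]
  [ 0  1  12  0  |     21 ]
  [ 0  0   1  0  |    3/2 ]
  [ 0  0   0  1  |     -6 ]
R1 := R1 − 3·R4
  [ 1  0  -6  0  |  -15/2 ]
  [ 0  1  12  0  |     21 ]
  [ 0  0   1  0  |    3/2 ]
  [ 0  0   0  1  |     -6 ]
R2 := R2 − 12·R3
  [ 1  0  -6  0  |  -15/2 ]
  [ 0  1   0  0  |      3 ]
  [ 0  0   1  0  |    3/2 ]
  [ 0  0   0  1  |     -6 ]
R1 := R1 + 6·R3
  [ 1  0  0  0  |  3/2 ]
  [ 0  1  0  0  |    3 ]
  [ 0  0  1  0  |  3/2 ]
  [ 0  0  0  1  |   -6 ]
Reading off the last column: x = 3/2, y = 3, z = 3/2, w = -6.

(3/2, 3, 3/2, -6)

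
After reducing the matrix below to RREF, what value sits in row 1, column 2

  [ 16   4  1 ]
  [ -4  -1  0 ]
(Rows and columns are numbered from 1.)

Multiply R1 by 1/16.
  [  1  1/4  1/16 ]
  [ -4   -1     0 ]
Add 4 times R1 to R2.
  [ 1  1/4  1/16 ]
  [ 0    0   1/4 ]
Multiply R2 by 4.
  [ 1  1/4  1/16 ]
  [ 0    0     1 ]
Subtract 1/16 times R2 from R1.
  [ 1  1/4  0 ]
  [ 0    0  1 ]

1/4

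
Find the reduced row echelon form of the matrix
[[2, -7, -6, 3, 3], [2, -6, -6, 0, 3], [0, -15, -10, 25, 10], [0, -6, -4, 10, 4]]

[[1, 0, 0, -3, -3/2], [0, 1, 0, -3, 0], [0, 0, 1, 2, -1], [0, 0, 0, 0, 0]]

r1 -> 1/2·r1
  [ 1  -7/2   -3  3/2  3/2 ]
  [ 2    -6   -6    0    3 ]
  [ 0   -15  -10   25   10 ]
  [ 0    -6   -4   10    4 ]
r2 -> r2 − 2·r1
  [ 1  -7/2   -3  3/2  3/2 ]
  [ 0     1    0   -3    0 ]
  [ 0   -15  -10   25   10 ]
  [ 0    -6   -4   10    4 ]
r3 -> r3 + 15·r2
  [ 1  -7/2   -3  3/2  3/2 ]
  [ 0     1    0   -3    0 ]
  [ 0     0  -10  -20   10 ]
  [ 0    -6   -4   10    4 ]
r4 -> r4 + 6·r2
  [ 1  -7/2   -3  3/2  3/2 ]
  [ 0     1    0   -3    0 ]
  [ 0     0  -10  -20   10 ]
  [ 0     0   -4   -8    4 ]
r3 -> -1/10·r3
  [ 1  -7/2  -3  3/2  3/2 ]
  [ 0     1   0   -3    0 ]
  [ 0     0   1    2   -1 ]
  [ 0     0  -4   -8    4 ]
r4 -> r4 + 4·r3
  [ 1  -7/2  -3  3/2  3/2 ]
  [ 0     1   0   -3    0 ]
  [ 0     0   1    2   -1 ]
  [ 0     0   0    0    0 ]
r1 -> r1 + 3·r3
  [ 1  -7/2  0  15/2  -3/2 ]
  [ 0     1  0    -3     0 ]
  [ 0     0  1     2    -1 ]
  [ 0     0  0     0     0 ]
r1 -> r1 + 7/2·r2
  [ 1  0  0  -3  -3/2 ]
  [ 0  1  0  -3     0 ]
  [ 0  0  1   2    -1 ]
  [ 0  0  0   0     0 ]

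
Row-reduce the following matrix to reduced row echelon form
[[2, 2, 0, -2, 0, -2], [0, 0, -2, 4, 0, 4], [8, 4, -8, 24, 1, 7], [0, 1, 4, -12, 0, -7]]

[[1, 0, 0, 3, 0, -2], [0, 1, 0, -4, 0, 1], [0, 0, 1, -2, 0, -2], [0, 0, 0, 0, 1, 3]]

Multiply r1 by 1/2.
  [ 1  1   0   -1  0  -1 ]
  [ 0  0  -2    4  0   4 ]
  [ 8  4  -8   24  1   7 ]
  [ 0  1   4  -12  0  -7 ]
Subtract 8 times r1 from r3.
  [ 1   1   0   -1  0  -1 ]
  [ 0   0  -2    4  0   4 ]
  [ 0  -4  -8   32  1  15 ]
  [ 0   1   4  -12  0  -7 ]
Swap r2 and r3.
  [ 1   1   0   -1  0  -1 ]
  [ 0  -4  -8   32  1  15 ]
  [ 0   0  -2    4  0   4 ]
  [ 0   1   4  -12  0  -7 ]
Multiply r2 by -1/4.
  [ 1  1   0   -1     0     -1 ]
  [ 0  1   2   -8  -1/4  -15/4 ]
  [ 0  0  -2    4     0      4 ]
  [ 0  1   4  -12     0     -7 ]
Subtract r2 from r4.
  [ 1  1   0  -1     0     -1 ]
  [ 0  1   2  -8  -1/4  -15/4 ]
  [ 0  0  -2   4     0      4 ]
  [ 0  0   2  -4   1/4  -13/4 ]
Multiply r3 by -1/2.
  [ 1  1  0  -1     0     -1 ]
  [ 0  1  2  -8  -1/4  -15/4 ]
  [ 0  0  1  -2     0     -2 ]
  [ 0  0  2  -4   1/4  -13/4 ]
Subtract 2 times r3 from r4.
  [ 1  1  0  -1     0     -1 ]
  [ 0  1  2  -8  -1/4  -15/4 ]
  [ 0  0  1  -2     0     -2 ]
  [ 0  0  0   0   1/4    3/4 ]
Multiply r4 by 4.
  [ 1  1  0  -1     0     -1 ]
  [ 0  1  2  -8  -1/4  -15/4 ]
  [ 0  0  1  -2     0     -2 ]
  [ 0  0  0   0     1      3 ]
Add 1/4 times r4 to r2.
  [ 1  1  0  -1  0  -1 ]
  [ 0  1  2  -8  0  -3 ]
  [ 0  0  1  -2  0  -2 ]
  [ 0  0  0   0  1   3 ]
Subtract 2 times r3 from r2.
  [ 1  1  0  -1  0  -1 ]
  [ 0  1  0  -4  0   1 ]
  [ 0  0  1  -2  0  -2 ]
  [ 0  0  0   0  1   3 ]
Subtract r2 from r1.
  [ 1  0  0   3  0  -2 ]
  [ 0  1  0  -4  0   1 ]
  [ 0  0  1  -2  0  -2 ]
  [ 0  0  0   0  1   3 ]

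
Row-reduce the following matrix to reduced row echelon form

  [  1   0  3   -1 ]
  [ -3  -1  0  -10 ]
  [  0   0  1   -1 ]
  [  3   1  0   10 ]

r2 → r2 + 3·r1
  [ 1   0  3   -1 ]
  [ 0  -1  9  -13 ]
  [ 0   0  1   -1 ]
  [ 3   1  0   10 ]
r4 → r4 − 3·r1
  [ 1   0   3   -1 ]
  [ 0  -1   9  -13 ]
  [ 0   0   1   -1 ]
  [ 0   1  -9   13 ]
r2 → -1·r2
  [ 1  0   3  -1 ]
  [ 0  1  -9  13 ]
  [ 0  0   1  -1 ]
  [ 0  1  -9  13 ]
r4 → r4 − r2
  [ 1  0   3  -1 ]
  [ 0  1  -9  13 ]
  [ 0  0   1  -1 ]
  [ 0  0   0   0 ]
r2 → r2 + 9·r3
  [ 1  0  3  -1 ]
  [ 0  1  0   4 ]
  [ 0  0  1  -1 ]
  [ 0  0  0   0 ]
r1 → r1 − 3·r3
  [ 1  0  0   2 ]
  [ 0  1  0   4 ]
  [ 0  0  1  -1 ]
  [ 0  0  0   0 ]

[[1, 0, 0, 2], [0, 1, 0, 4], [0, 0, 1, -1], [0, 0, 0, 0]]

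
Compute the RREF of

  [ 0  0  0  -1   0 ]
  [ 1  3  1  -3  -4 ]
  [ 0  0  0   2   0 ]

[[1, 3, 1, 0, -4], [0, 0, 0, 1, 0], [0, 0, 0, 0, 0]]

r1 ↔ r2
r2 → -1·r2
r3 → r3 − 2·r2
r1 → r1 + 3·r2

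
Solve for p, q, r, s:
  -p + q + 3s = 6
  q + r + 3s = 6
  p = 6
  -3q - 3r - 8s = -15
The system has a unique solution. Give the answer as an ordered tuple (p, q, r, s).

(6, 3, -6, 3)

Form the augmented matrix and row-reduce:
  [ -1   1   0   3  |    6 ]
  [  0   1   1   3  |    6 ]
  [  1   0   0   0  |    6 ]
  [  0  -3  -3  -8  |  -15 ]
R1 ← -1·R1
  [ 1  -1   0  -3  |   -6 ]
  [ 0   1   1   3  |    6 ]
  [ 1   0   0   0  |    6 ]
  [ 0  -3  -3  -8  |  -15 ]
R3 ← R3 − R1
  [ 1  -1   0  -3  |   -6 ]
  [ 0   1   1   3  |    6 ]
  [ 0   1   0   3  |   12 ]
  [ 0  -3  -3  -8  |  -15 ]
R3 ← R3 − R2
  [ 1  -1   0  -3  |   -6 ]
  [ 0   1   1   3  |    6 ]
  [ 0   0  -1   0  |    6 ]
  [ 0  -3  -3  -8  |  -15 ]
R4 ← R4 + 3·R2
  [ 1  -1   0  -3  |  -6 ]
  [ 0   1   1   3  |   6 ]
  [ 0   0  -1   0  |   6 ]
  [ 0   0   0   1  |   3 ]
R3 ← -1·R3
  [ 1  -1  0  -3  |  -6 ]
  [ 0   1  1   3  |   6 ]
  [ 0   0  1   0  |  -6 ]
  [ 0   0  0   1  |   3 ]
R2 ← R2 − 3·R4
  [ 1  -1  0  -3  |  -6 ]
  [ 0   1  1   0  |  -3 ]
  [ 0   0  1   0  |  -6 ]
  [ 0   0  0   1  |   3 ]
R1 ← R1 + 3·R4
  [ 1  -1  0  0  |   3 ]
  [ 0   1  1  0  |  -3 ]
  [ 0   0  1  0  |  -6 ]
  [ 0   0  0  1  |   3 ]
R2 ← R2 − R3
  [ 1  -1  0  0  |   3 ]
  [ 0   1  0  0  |   3 ]
  [ 0   0  1  0  |  -6 ]
  [ 0   0  0  1  |   3 ]
R1 ← R1 + R2
  [ 1  0  0  0  |   6 ]
  [ 0  1  0  0  |   3 ]
  [ 0  0  1  0  |  -6 ]
  [ 0  0  0  1  |   3 ]
Reading off the last column: p = 6, q = 3, r = -6, s = 3.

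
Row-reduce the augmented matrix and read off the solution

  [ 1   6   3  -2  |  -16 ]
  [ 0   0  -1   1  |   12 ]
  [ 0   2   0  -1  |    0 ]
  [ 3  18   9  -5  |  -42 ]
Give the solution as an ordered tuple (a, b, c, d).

r4 ← r4 − 3·r1
  [ 1  6   3  -2  |  -16 ]
  [ 0  0  -1   1  |   12 ]
  [ 0  2   0  -1  |    0 ]
  [ 0  0   0   1  |    6 ]
r2 ↔ r3
  [ 1  6   3  -2  |  -16 ]
  [ 0  2   0  -1  |    0 ]
  [ 0  0  -1   1  |   12 ]
  [ 0  0   0   1  |    6 ]
r2 ← 1/2·r2
  [ 1  6   3    -2  |  -16 ]
  [ 0  1   0  -1/2  |    0 ]
  [ 0  0  -1     1  |   12 ]
  [ 0  0   0     1  |    6 ]
r3 ← -1·r3
  [ 1  6  3    -2  |  -16 ]
  [ 0  1  0  -1/2  |    0 ]
  [ 0  0  1    -1  |  -12 ]
  [ 0  0  0     1  |    6 ]
r3 ← r3 + r4
  [ 1  6  3    -2  |  -16 ]
  [ 0  1  0  -1/2  |    0 ]
  [ 0  0  1     0  |   -6 ]
  [ 0  0  0     1  |    6 ]
r2 ← r2 + 1/2·r4
  [ 1  6  3  -2  |  -16 ]
  [ 0  1  0   0  |    3 ]
  [ 0  0  1   0  |   -6 ]
  [ 0  0  0   1  |    6 ]
r1 ← r1 + 2·r4
  [ 1  6  3  0  |  -4 ]
  [ 0  1  0  0  |   3 ]
  [ 0  0  1  0  |  -6 ]
  [ 0  0  0  1  |   6 ]
r1 ← r1 − 3·r3
  [ 1  6  0  0  |  14 ]
  [ 0  1  0  0  |   3 ]
  [ 0  0  1  0  |  -6 ]
  [ 0  0  0  1  |   6 ]
r1 ← r1 − 6·r2
  [ 1  0  0  0  |  -4 ]
  [ 0  1  0  0  |   3 ]
  [ 0  0  1  0  |  -6 ]
  [ 0  0  0  1  |   6 ]
Reading off the last column: a = -4, b = 3, c = -6, d = 6.

(-4, 3, -6, 6)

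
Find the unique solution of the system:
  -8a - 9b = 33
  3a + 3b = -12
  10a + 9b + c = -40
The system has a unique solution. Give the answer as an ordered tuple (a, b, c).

Form the augmented matrix and row-reduce:
  [ -8  -9  0  |   33 ]
  [  3   3  0  |  -12 ]
  [ 10   9  1  |  -40 ]
r1 ← -1/8·r1
  [  1  9/8  0  |  -33/8 ]
  [  3    3  0  |    -12 ]
  [ 10    9  1  |    -40 ]
r2 ← r2 − 3·r1
  [  1   9/8  0  |  -33/8 ]
  [  0  -3/8  0  |    3/8 ]
  [ 10     9  1  |    -40 ]
r3 ← r3 − 10·r1
  [ 1   9/8  0  |  -33/8 ]
  [ 0  -3/8  0  |    3/8 ]
  [ 0  -9/4  1  |    5/4 ]
r2 ← -8/3·r2
  [ 1   9/8  0  |  -33/8 ]
  [ 0     1  0  |     -1 ]
  [ 0  -9/4  1  |    5/4 ]
r3 ← r3 + 9/4·r2
  [ 1  9/8  0  |  -33/8 ]
  [ 0    1  0  |     -1 ]
  [ 0    0  1  |     -1 ]
r1 ← r1 − 9/8·r2
  [ 1  0  0  |  -3 ]
  [ 0  1  0  |  -1 ]
  [ 0  0  1  |  -1 ]
Reading off the last column: a = -3, b = -1, c = -1.

(-3, -1, -1)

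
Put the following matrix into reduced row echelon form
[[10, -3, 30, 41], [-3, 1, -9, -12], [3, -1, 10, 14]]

R1 ← 1/10·R1
  [  1  -3/10   3  41/10 ]
  [ -3      1  -9    -12 ]
  [  3     -1  10     14 ]
R2 ← R2 + 3·R1
  [ 1  -3/10   3  41/10 ]
  [ 0   1/10   0   3/10 ]
  [ 3     -1  10     14 ]
R3 ← R3 − 3·R1
  [ 1  -3/10  3  41/10 ]
  [ 0   1/10  0   3/10 ]
  [ 0  -1/10  1  17/10 ]
R2 ← 10·R2
  [ 1  -3/10  3  41/10 ]
  [ 0      1  0      3 ]
  [ 0  -1/10  1  17/10 ]
R3 ← R3 + 1/10·R2
  [ 1  -3/10  3  41/10 ]
  [ 0      1  0      3 ]
  [ 0      0  1      2 ]
R1 ← R1 − 3·R3
  [ 1  -3/10  0  -19/10 ]
  [ 0      1  0       3 ]
  [ 0      0  1       2 ]
R1 ← R1 + 3/10·R2
  [ 1  0  0  -1 ]
  [ 0  1  0   3 ]
  [ 0  0  1   2 ]

[[1, 0, 0, -1], [0, 1, 0, 3], [0, 0, 1, 2]]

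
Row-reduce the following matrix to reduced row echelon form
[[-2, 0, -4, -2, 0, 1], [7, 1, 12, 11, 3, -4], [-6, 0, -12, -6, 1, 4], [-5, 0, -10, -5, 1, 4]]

[[1, 0, 2, 1, 0, 0], [0, 1, -2, 4, 0, 0], [0, 0, 0, 0, 1, 0], [0, 0, 0, 0, 0, 1]]

r1 → -1/2·r1
  [  1  0    2   1  0  -1/2 ]
  [  7  1   12  11  3    -4 ]
  [ -6  0  -12  -6  1     4 ]
  [ -5  0  -10  -5  1     4 ]
r2 → r2 − 7·r1
  [  1  0    2   1  0  -1/2 ]
  [  0  1   -2   4  3  -1/2 ]
  [ -6  0  -12  -6  1     4 ]
  [ -5  0  -10  -5  1     4 ]
r3 → r3 + 6·r1
  [  1  0    2   1  0  -1/2 ]
  [  0  1   -2   4  3  -1/2 ]
  [  0  0    0   0  1     1 ]
  [ -5  0  -10  -5  1     4 ]
r4 → r4 + 5·r1
  [ 1  0   2  1  0  -1/2 ]
  [ 0  1  -2  4  3  -1/2 ]
  [ 0  0   0  0  1     1 ]
  [ 0  0   0  0  1   3/2 ]
r4 → r4 − r3
  [ 1  0   2  1  0  -1/2 ]
  [ 0  1  -2  4  3  -1/2 ]
  [ 0  0   0  0  1     1 ]
  [ 0  0   0  0  0   1/2 ]
r4 → 2·r4
  [ 1  0   2  1  0  -1/2 ]
  [ 0  1  -2  4  3  -1/2 ]
  [ 0  0   0  0  1     1 ]
  [ 0  0   0  0  0     1 ]
r3 → r3 − r4
  [ 1  0   2  1  0  -1/2 ]
  [ 0  1  -2  4  3  -1/2 ]
  [ 0  0   0  0  1     0 ]
  [ 0  0   0  0  0     1 ]
r2 → r2 + 1/2·r4
  [ 1  0   2  1  0  -1/2 ]
  [ 0  1  -2  4  3     0 ]
  [ 0  0   0  0  1     0 ]
  [ 0  0   0  0  0     1 ]
r1 → r1 + 1/2·r4
  [ 1  0   2  1  0  0 ]
  [ 0  1  -2  4  3  0 ]
  [ 0  0   0  0  1  0 ]
  [ 0  0   0  0  0  1 ]
r2 → r2 − 3·r3
  [ 1  0   2  1  0  0 ]
  [ 0  1  -2  4  0  0 ]
  [ 0  0   0  0  1  0 ]
  [ 0  0   0  0  0  1 ]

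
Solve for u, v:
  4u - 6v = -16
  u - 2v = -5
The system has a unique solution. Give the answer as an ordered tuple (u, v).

(-1, 2)

Form the augmented matrix and row-reduce:
  [ 4  -6  |  -16 ]
  [ 1  -2  |   -5 ]
R1 -> 1/4·R1
  [ 1  -3/2  |  -4 ]
  [ 1    -2  |  -5 ]
R2 -> R2 − R1
  [ 1  -3/2  |  -4 ]
  [ 0  -1/2  |  -1 ]
R2 -> -2·R2
  [ 1  -3/2  |  -4 ]
  [ 0     1  |   2 ]
R1 -> R1 + 3/2·R2
  [ 1  0  |  -1 ]
  [ 0  1  |   2 ]
Reading off the last column: u = -1, v = 2.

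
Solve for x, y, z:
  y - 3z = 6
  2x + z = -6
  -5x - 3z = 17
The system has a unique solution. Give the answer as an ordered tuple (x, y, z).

(-1, -6, -4)

Form the augmented matrix and row-reduce:
  [  0  1  -3  |   6 ]
  [  2  0   1  |  -6 ]
  [ -5  0  -3  |  17 ]
R1 ↔ R2
  [  2  0   1  |  -6 ]
  [  0  1  -3  |   6 ]
  [ -5  0  -3  |  17 ]
R1 := 1/2·R1
  [  1  0  1/2  |  -3 ]
  [  0  1   -3  |   6 ]
  [ -5  0   -3  |  17 ]
R3 := R3 + 5·R1
  [ 1  0   1/2  |  -3 ]
  [ 0  1    -3  |   6 ]
  [ 0  0  -1/2  |   2 ]
R3 := -2·R3
  [ 1  0  1/2  |  -3 ]
  [ 0  1   -3  |   6 ]
  [ 0  0    1  |  -4 ]
R2 := R2 + 3·R3
  [ 1  0  1/2  |  -3 ]
  [ 0  1    0  |  -6 ]
  [ 0  0    1  |  -4 ]
R1 := R1 − 1/2·R3
  [ 1  0  0  |  -1 ]
  [ 0  1  0  |  -6 ]
  [ 0  0  1  |  -4 ]
Reading off the last column: x = -1, y = -6, z = -4.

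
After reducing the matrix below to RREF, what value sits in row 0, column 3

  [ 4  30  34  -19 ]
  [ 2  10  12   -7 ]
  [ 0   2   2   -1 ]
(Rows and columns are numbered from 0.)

-1

R1 := 1/4·R1
  [ 1  15/2  17/2  -19/4 ]
  [ 2    10    12     -7 ]
  [ 0     2     2     -1 ]
R2 := R2 − 2·R1
  [ 1  15/2  17/2  -19/4 ]
  [ 0    -5    -5    5/2 ]
  [ 0     2     2     -1 ]
R2 := -1/5·R2
  [ 1  15/2  17/2  -19/4 ]
  [ 0     1     1   -1/2 ]
  [ 0     2     2     -1 ]
R3 := R3 − 2·R2
  [ 1  15/2  17/2  -19/4 ]
  [ 0     1     1   -1/2 ]
  [ 0     0     0      0 ]
R1 := R1 − 15/2·R2
  [ 1  0  1    -1 ]
  [ 0  1  1  -1/2 ]
  [ 0  0  0     0 ]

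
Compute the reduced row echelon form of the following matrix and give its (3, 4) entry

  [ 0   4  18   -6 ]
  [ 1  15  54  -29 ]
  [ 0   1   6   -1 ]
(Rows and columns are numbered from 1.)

1/3

Swap R1 and R2.
  [ 1  15  54  -29 ]
  [ 0   4  18   -6 ]
  [ 0   1   6   -1 ]
Multiply R2 by 1/4.
  [ 1  15   54   -29 ]
  [ 0   1  9/2  -3/2 ]
  [ 0   1    6    -1 ]
Subtract R2 from R3.
  [ 1  15   54   -29 ]
  [ 0   1  9/2  -3/2 ]
  [ 0   0  3/2   1/2 ]
Multiply R3 by 2/3.
  [ 1  15   54   -29 ]
  [ 0   1  9/2  -3/2 ]
  [ 0   0    1   1/3 ]
Subtract 9/2 times R3 from R2.
  [ 1  15  54  -29 ]
  [ 0   1   0   -3 ]
  [ 0   0   1  1/3 ]
Subtract 54 times R3 from R1.
  [ 1  15  0  -47 ]
  [ 0   1  0   -3 ]
  [ 0   0  1  1/3 ]
Subtract 15 times R2 from R1.
  [ 1  0  0   -2 ]
  [ 0  1  0   -3 ]
  [ 0  0  1  1/3 ]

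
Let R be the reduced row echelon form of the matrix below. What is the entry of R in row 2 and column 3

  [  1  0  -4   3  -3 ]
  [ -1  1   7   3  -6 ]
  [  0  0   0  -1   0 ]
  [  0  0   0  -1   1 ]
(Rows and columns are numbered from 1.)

R2 → R2 + R1
  [ 1  0  -4   3  -3 ]
  [ 0  1   3   6  -9 ]
  [ 0  0   0  -1   0 ]
  [ 0  0   0  -1   1 ]
R3 → -1·R3
  [ 1  0  -4   3  -3 ]
  [ 0  1   3   6  -9 ]
  [ 0  0   0   1   0 ]
  [ 0  0   0  -1   1 ]
R4 → R4 + R3
  [ 1  0  -4  3  -3 ]
  [ 0  1   3  6  -9 ]
  [ 0  0   0  1   0 ]
  [ 0  0   0  0   1 ]
R2 → R2 + 9·R4
  [ 1  0  -4  3  -3 ]
  [ 0  1   3  6   0 ]
  [ 0  0   0  1   0 ]
  [ 0  0   0  0   1 ]
R1 → R1 + 3·R4
  [ 1  0  -4  3  0 ]
  [ 0  1   3  6  0 ]
  [ 0  0   0  1  0 ]
  [ 0  0   0  0  1 ]
R2 → R2 − 6·R3
  [ 1  0  -4  3  0 ]
  [ 0  1   3  0  0 ]
  [ 0  0   0  1  0 ]
  [ 0  0   0  0  1 ]
R1 → R1 − 3·R3
  [ 1  0  -4  0  0 ]
  [ 0  1   3  0  0 ]
  [ 0  0   0  1  0 ]
  [ 0  0   0  0  1 ]

3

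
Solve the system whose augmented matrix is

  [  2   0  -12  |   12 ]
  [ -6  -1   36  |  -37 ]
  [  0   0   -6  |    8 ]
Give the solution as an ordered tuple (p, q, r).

r1 ← 1/2·r1
  [  1   0  -6  |    6 ]
  [ -6  -1  36  |  -37 ]
  [  0   0  -6  |    8 ]
r2 ← r2 + 6·r1
  [ 1   0  -6  |   6 ]
  [ 0  -1   0  |  -1 ]
  [ 0   0  -6  |   8 ]
r2 ← -1·r2
  [ 1  0  -6  |  6 ]
  [ 0  1   0  |  1 ]
  [ 0  0  -6  |  8 ]
r3 ← -1/6·r3
  [ 1  0  -6  |     6 ]
  [ 0  1   0  |     1 ]
  [ 0  0   1  |  -4/3 ]
r1 ← r1 + 6·r3
  [ 1  0  0  |    -2 ]
  [ 0  1  0  |     1 ]
  [ 0  0  1  |  -4/3 ]
Reading off the last column: p = -2, q = 1, r = -4/3.

(-2, 1, -4/3)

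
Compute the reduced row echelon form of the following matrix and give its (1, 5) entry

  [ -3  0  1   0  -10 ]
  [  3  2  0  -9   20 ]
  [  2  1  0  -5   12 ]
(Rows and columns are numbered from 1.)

4

R1 := -1/3·R1
  [ 1  0  -1/3   0  10/3 ]
  [ 3  2     0  -9    20 ]
  [ 2  1     0  -5    12 ]
R2 := R2 − 3·R1
  [ 1  0  -1/3   0  10/3 ]
  [ 0  2     1  -9    10 ]
  [ 2  1     0  -5    12 ]
R3 := R3 − 2·R1
  [ 1  0  -1/3   0  10/3 ]
  [ 0  2     1  -9    10 ]
  [ 0  1   2/3  -5  16/3 ]
R2 := 1/2·R2
  [ 1  0  -1/3     0  10/3 ]
  [ 0  1   1/2  -9/2     5 ]
  [ 0  1   2/3    -5  16/3 ]
R3 := R3 − R2
  [ 1  0  -1/3     0  10/3 ]
  [ 0  1   1/2  -9/2     5 ]
  [ 0  0   1/6  -1/2   1/3 ]
R3 := 6·R3
  [ 1  0  -1/3     0  10/3 ]
  [ 0  1   1/2  -9/2     5 ]
  [ 0  0     1    -3     2 ]
R2 := R2 − 1/2·R3
  [ 1  0  -1/3   0  10/3 ]
  [ 0  1     0  -3     4 ]
  [ 0  0     1  -3     2 ]
R1 := R1 + 1/3·R3
  [ 1  0  0  -1  4 ]
  [ 0  1  0  -3  4 ]
  [ 0  0  1  -3  2 ]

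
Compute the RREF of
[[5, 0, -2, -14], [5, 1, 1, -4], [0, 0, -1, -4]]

ρ1 := 1/5·ρ1
  [ 1  0  -2/5  -14/5 ]
  [ 5  1     1     -4 ]
  [ 0  0    -1     -4 ]
ρ2 := ρ2 − 5·ρ1
  [ 1  0  -2/5  -14/5 ]
  [ 0  1     3     10 ]
  [ 0  0    -1     -4 ]
ρ3 := -1·ρ3
  [ 1  0  -2/5  -14/5 ]
  [ 0  1     3     10 ]
  [ 0  0     1      4 ]
ρ2 := ρ2 − 3·ρ3
  [ 1  0  -2/5  -14/5 ]
  [ 0  1     0     -2 ]
  [ 0  0     1      4 ]
ρ1 := ρ1 + 2/5·ρ3
  [ 1  0  0  -6/5 ]
  [ 0  1  0    -2 ]
  [ 0  0  1     4 ]

[[1, 0, 0, -6/5], [0, 1, 0, -2], [0, 0, 1, 4]]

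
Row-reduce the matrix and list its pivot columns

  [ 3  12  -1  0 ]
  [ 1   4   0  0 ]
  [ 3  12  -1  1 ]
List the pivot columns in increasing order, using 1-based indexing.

1, 3, 4

ρ1 → 1/3·ρ1
  [ 1   4  -1/3  0 ]
  [ 1   4     0  0 ]
  [ 3  12    -1  1 ]
ρ2 → ρ2 − ρ1
  [ 1   4  -1/3  0 ]
  [ 0   0   1/3  0 ]
  [ 3  12    -1  1 ]
ρ3 → ρ3 − 3·ρ1
  [ 1  4  -1/3  0 ]
  [ 0  0   1/3  0 ]
  [ 0  0     0  1 ]
ρ2 → 3·ρ2
  [ 1  4  -1/3  0 ]
  [ 0  0     1  0 ]
  [ 0  0     0  1 ]
ρ1 → ρ1 + 1/3·ρ2
  [ 1  4  0  0 ]
  [ 0  0  1  0 ]
  [ 0  0  0  1 ]
Pivot columns are the columns containing a leading 1.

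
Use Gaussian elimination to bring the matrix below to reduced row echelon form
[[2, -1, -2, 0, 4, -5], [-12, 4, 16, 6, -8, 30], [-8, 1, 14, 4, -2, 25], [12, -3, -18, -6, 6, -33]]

Multiply ρ1 by 1/2.
  [   1  -1/2   -1   0   2  -5/2 ]
  [ -12     4   16   6  -8    30 ]
  [  -8     1   14   4  -2    25 ]
  [  12    -3  -18  -6   6   -33 ]
Add 12 times ρ1 to ρ2.
  [  1  -1/2   -1   0   2  -5/2 ]
  [  0    -2    4   6  16     0 ]
  [ -8     1   14   4  -2    25 ]
  [ 12    -3  -18  -6   6   -33 ]
Add 8 times ρ1 to ρ3.
  [  1  -1/2   -1   0   2  -5/2 ]
  [  0    -2    4   6  16     0 ]
  [  0    -3    6   4  14     5 ]
  [ 12    -3  -18  -6   6   -33 ]
Subtract 12 times ρ1 from ρ4.
  [ 1  -1/2  -1   0    2  -5/2 ]
  [ 0    -2   4   6   16     0 ]
  [ 0    -3   6   4   14     5 ]
  [ 0     3  -6  -6  -18    -3 ]
Multiply ρ2 by -1/2.
  [ 1  -1/2  -1   0    2  -5/2 ]
  [ 0     1  -2  -3   -8     0 ]
  [ 0    -3   6   4   14     5 ]
  [ 0     3  -6  -6  -18    -3 ]
Add 3 times ρ2 to ρ3.
  [ 1  -1/2  -1   0    2  -5/2 ]
  [ 0     1  -2  -3   -8     0 ]
  [ 0     0   0  -5  -10     5 ]
  [ 0     3  -6  -6  -18    -3 ]
Subtract 3 times ρ2 from ρ4.
  [ 1  -1/2  -1   0    2  -5/2 ]
  [ 0     1  -2  -3   -8     0 ]
  [ 0     0   0  -5  -10     5 ]
  [ 0     0   0   3    6    -3 ]
Multiply ρ3 by -1/5.
  [ 1  -1/2  -1   0   2  -5/2 ]
  [ 0     1  -2  -3  -8     0 ]
  [ 0     0   0   1   2    -1 ]
  [ 0     0   0   3   6    -3 ]
Subtract 3 times ρ3 from ρ4.
  [ 1  -1/2  -1   0   2  -5/2 ]
  [ 0     1  -2  -3  -8     0 ]
  [ 0     0   0   1   2    -1 ]
  [ 0     0   0   0   0     0 ]
Add 3 times ρ3 to ρ2.
  [ 1  -1/2  -1  0   2  -5/2 ]
  [ 0     1  -2  0  -2    -3 ]
  [ 0     0   0  1   2    -1 ]
  [ 0     0   0  0   0     0 ]
Add 1/2 times ρ2 to ρ1.
  [ 1  0  -2  0   1  -4 ]
  [ 0  1  -2  0  -2  -3 ]
  [ 0  0   0  1   2  -1 ]
  [ 0  0   0  0   0   0 ]

[[1, 0, -2, 0, 1, -4], [0, 1, -2, 0, -2, -3], [0, 0, 0, 1, 2, -1], [0, 0, 0, 0, 0, 0]]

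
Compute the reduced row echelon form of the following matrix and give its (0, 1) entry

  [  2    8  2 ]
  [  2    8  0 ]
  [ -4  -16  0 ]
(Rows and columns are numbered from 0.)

4

Multiply R1 by 1/2.
  [  1    4  1 ]
  [  2    8  0 ]
  [ -4  -16  0 ]
Subtract 2 times R1 from R2.
  [  1    4   1 ]
  [  0    0  -2 ]
  [ -4  -16   0 ]
Add 4 times R1 to R3.
  [ 1  4   1 ]
  [ 0  0  -2 ]
  [ 0  0   4 ]
Multiply R2 by -1/2.
  [ 1  4  1 ]
  [ 0  0  1 ]
  [ 0  0  4 ]
Subtract 4 times R2 from R3.
  [ 1  4  1 ]
  [ 0  0  1 ]
  [ 0  0  0 ]
Subtract R2 from R1.
  [ 1  4  0 ]
  [ 0  0  1 ]
  [ 0  0  0 ]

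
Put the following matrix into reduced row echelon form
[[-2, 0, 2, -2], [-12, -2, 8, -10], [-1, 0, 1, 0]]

Multiply ρ1 by -1/2.
Add 12 times ρ1 to ρ2.
Add ρ1 to ρ3.
Multiply ρ2 by -1/2.
Add ρ3 to ρ2.
Subtract ρ3 from ρ1.

[[1, 0, -1, 0], [0, 1, 2, 0], [0, 0, 0, 1]]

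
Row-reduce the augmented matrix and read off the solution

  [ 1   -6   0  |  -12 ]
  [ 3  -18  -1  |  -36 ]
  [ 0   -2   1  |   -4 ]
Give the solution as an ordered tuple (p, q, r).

(0, 2, 0)

Subtract 3 times r1 from r2.
  [ 1  -6   0  |  -12 ]
  [ 0   0  -1  |    0 ]
  [ 0  -2   1  |   -4 ]
Swap r2 and r3.
  [ 1  -6   0  |  -12 ]
  [ 0  -2   1  |   -4 ]
  [ 0   0  -1  |    0 ]
Multiply r2 by -1/2.
  [ 1  -6     0  |  -12 ]
  [ 0   1  -1/2  |    2 ]
  [ 0   0    -1  |    0 ]
Multiply r3 by -1.
  [ 1  -6     0  |  -12 ]
  [ 0   1  -1/2  |    2 ]
  [ 0   0     1  |    0 ]
Add 1/2 times r3 to r2.
  [ 1  -6  0  |  -12 ]
  [ 0   1  0  |    2 ]
  [ 0   0  1  |    0 ]
Add 6 times r2 to r1.
  [ 1  0  0  |  0 ]
  [ 0  1  0  |  2 ]
  [ 0  0  1  |  0 ]
Reading off the last column: p = 0, q = 2, r = 0.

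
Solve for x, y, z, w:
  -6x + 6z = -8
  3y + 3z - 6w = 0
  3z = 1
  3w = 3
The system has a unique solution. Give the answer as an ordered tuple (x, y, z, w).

(5/3, 5/3, 1/3, 1)

Form the augmented matrix and row-reduce:
  [ -6  0  6   0  |  -8 ]
  [  0  3  3  -6  |   0 ]
  [  0  0  3   0  |   1 ]
  [  0  0  0   3  |   3 ]
ρ1 ← -1/6·ρ1
  [ 1  0  -1   0  |  4/3 ]
  [ 0  3   3  -6  |    0 ]
  [ 0  0   3   0  |    1 ]
  [ 0  0   0   3  |    3 ]
ρ2 ← 1/3·ρ2
  [ 1  0  -1   0  |  4/3 ]
  [ 0  1   1  -2  |    0 ]
  [ 0  0   3   0  |    1 ]
  [ 0  0   0   3  |    3 ]
ρ3 ← 1/3·ρ3
  [ 1  0  -1   0  |  4/3 ]
  [ 0  1   1  -2  |    0 ]
  [ 0  0   1   0  |  1/3 ]
  [ 0  0   0   3  |    3 ]
ρ4 ← 1/3·ρ4
  [ 1  0  -1   0  |  4/3 ]
  [ 0  1   1  -2  |    0 ]
  [ 0  0   1   0  |  1/3 ]
  [ 0  0   0   1  |    1 ]
ρ2 ← ρ2 + 2·ρ4
  [ 1  0  -1  0  |  4/3 ]
  [ 0  1   1  0  |    2 ]
  [ 0  0   1  0  |  1/3 ]
  [ 0  0   0  1  |    1 ]
ρ2 ← ρ2 − ρ3
  [ 1  0  -1  0  |  4/3 ]
  [ 0  1   0  0  |  5/3 ]
  [ 0  0   1  0  |  1/3 ]
  [ 0  0   0  1  |    1 ]
ρ1 ← ρ1 + ρ3
  [ 1  0  0  0  |  5/3 ]
  [ 0  1  0  0  |  5/3 ]
  [ 0  0  1  0  |  1/3 ]
  [ 0  0  0  1  |    1 ]
Reading off the last column: x = 5/3, y = 5/3, z = 1/3, w = 1.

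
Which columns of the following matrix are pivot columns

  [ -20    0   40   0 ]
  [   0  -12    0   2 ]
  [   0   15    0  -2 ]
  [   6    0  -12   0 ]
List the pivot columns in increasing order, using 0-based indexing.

0, 1, 3

r1 ← -1/20·r1
  [ 1    0   -2   0 ]
  [ 0  -12    0   2 ]
  [ 0   15    0  -2 ]
  [ 6    0  -12   0 ]
r4 ← r4 − 6·r1
  [ 1    0  -2   0 ]
  [ 0  -12   0   2 ]
  [ 0   15   0  -2 ]
  [ 0    0   0   0 ]
r2 ← -1/12·r2
  [ 1   0  -2     0 ]
  [ 0   1   0  -1/6 ]
  [ 0  15   0    -2 ]
  [ 0   0   0     0 ]
r3 ← r3 − 15·r2
  [ 1  0  -2     0 ]
  [ 0  1   0  -1/6 ]
  [ 0  0   0   1/2 ]
  [ 0  0   0     0 ]
r3 ← 2·r3
  [ 1  0  -2     0 ]
  [ 0  1   0  -1/6 ]
  [ 0  0   0     1 ]
  [ 0  0   0     0 ]
r2 ← r2 + 1/6·r3
  [ 1  0  -2  0 ]
  [ 0  1   0  0 ]
  [ 0  0   0  1 ]
  [ 0  0   0  0 ]
Pivot columns are the columns containing a leading 1.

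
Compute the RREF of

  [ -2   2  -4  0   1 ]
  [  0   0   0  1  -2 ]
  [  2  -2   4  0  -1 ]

r1 -> -1/2·r1
  [ 1  -1  2  0  -1/2 ]
  [ 0   0  0  1    -2 ]
  [ 2  -2  4  0    -1 ]
r3 -> r3 − 2·r1
  [ 1  -1  2  0  -1/2 ]
  [ 0   0  0  1    -2 ]
  [ 0   0  0  0     0 ]

[[1, -1, 2, 0, -1/2], [0, 0, 0, 1, -2], [0, 0, 0, 0, 0]]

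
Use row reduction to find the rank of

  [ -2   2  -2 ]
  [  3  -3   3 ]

rank = 1

R1 ← -1/2·R1
  [ 1  -1  1 ]
  [ 3  -3  3 ]
R2 ← R2 − 3·R1
  [ 1  -1  1 ]
  [ 0   0  0 ]
The reduced form has 1 nonzero row.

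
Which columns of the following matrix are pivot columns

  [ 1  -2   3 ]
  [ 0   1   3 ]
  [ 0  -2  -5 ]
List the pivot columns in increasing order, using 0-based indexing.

R3 := R3 + 2·R2
  [ 1  -2  3 ]
  [ 0   1  3 ]
  [ 0   0  1 ]
R2 := R2 − 3·R3
  [ 1  -2  3 ]
  [ 0   1  0 ]
  [ 0   0  1 ]
R1 := R1 − 3·R3
  [ 1  -2  0 ]
  [ 0   1  0 ]
  [ 0   0  1 ]
R1 := R1 + 2·R2
  [ 1  0  0 ]
  [ 0  1  0 ]
  [ 0  0  1 ]
Pivot columns are the columns containing a leading 1.

0, 1, 2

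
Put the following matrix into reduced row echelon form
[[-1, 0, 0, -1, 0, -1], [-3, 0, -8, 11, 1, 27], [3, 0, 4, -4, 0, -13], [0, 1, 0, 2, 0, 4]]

[[1, 0, 0, 1, 0, 1], [0, 1, 0, 2, 0, 4], [0, 0, 1, -7/4, 0, -4], [0, 0, 0, 0, 1, -2]]

ρ1 := -1·ρ1
  [  1  0   0   1  0    1 ]
  [ -3  0  -8  11  1   27 ]
  [  3  0   4  -4  0  -13 ]
  [  0  1   0   2  0    4 ]
ρ2 := ρ2 + 3·ρ1
  [ 1  0   0   1  0    1 ]
  [ 0  0  -8  14  1   30 ]
  [ 3  0   4  -4  0  -13 ]
  [ 0  1   0   2  0    4 ]
ρ3 := ρ3 − 3·ρ1
  [ 1  0   0   1  0    1 ]
  [ 0  0  -8  14  1   30 ]
  [ 0  0   4  -7  0  -16 ]
  [ 0  1   0   2  0    4 ]
ρ2 <-> ρ4
  [ 1  0   0   1  0    1 ]
  [ 0  1   0   2  0    4 ]
  [ 0  0   4  -7  0  -16 ]
  [ 0  0  -8  14  1   30 ]
ρ3 := 1/4·ρ3
  [ 1  0   0     1  0   1 ]
  [ 0  1   0     2  0   4 ]
  [ 0  0   1  -7/4  0  -4 ]
  [ 0  0  -8    14  1  30 ]
ρ4 := ρ4 + 8·ρ3
  [ 1  0  0     1  0   1 ]
  [ 0  1  0     2  0   4 ]
  [ 0  0  1  -7/4  0  -4 ]
  [ 0  0  0     0  1  -2 ]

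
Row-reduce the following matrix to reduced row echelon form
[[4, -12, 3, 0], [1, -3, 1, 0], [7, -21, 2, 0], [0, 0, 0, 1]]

R1 -> 1/4·R1
  [ 1   -3  3/4  0 ]
  [ 1   -3    1  0 ]
  [ 7  -21    2  0 ]
  [ 0    0    0  1 ]
R2 -> R2 − R1
  [ 1   -3  3/4  0 ]
  [ 0    0  1/4  0 ]
  [ 7  -21    2  0 ]
  [ 0    0    0  1 ]
R3 -> R3 − 7·R1
  [ 1  -3    3/4  0 ]
  [ 0   0    1/4  0 ]
  [ 0   0  -13/4  0 ]
  [ 0   0      0  1 ]
R2 -> 4·R2
  [ 1  -3    3/4  0 ]
  [ 0   0      1  0 ]
  [ 0   0  -13/4  0 ]
  [ 0   0      0  1 ]
R3 -> R3 + 13/4·R2
  [ 1  -3  3/4  0 ]
  [ 0   0    1  0 ]
  [ 0   0    0  0 ]
  [ 0   0    0  1 ]
R3 <=> R4
  [ 1  -3  3/4  0 ]
  [ 0   0    1  0 ]
  [ 0   0    0  1 ]
  [ 0   0    0  0 ]
R1 -> R1 − 3/4·R2
  [ 1  -3  0  0 ]
  [ 0   0  1  0 ]
  [ 0   0  0  1 ]
  [ 0   0  0  0 ]

[[1, -3, 0, 0], [0, 0, 1, 0], [0, 0, 0, 1], [0, 0, 0, 0]]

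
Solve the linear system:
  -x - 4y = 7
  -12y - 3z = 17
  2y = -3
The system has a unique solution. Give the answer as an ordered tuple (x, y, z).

Form the augmented matrix and row-reduce:
  [ -1   -4   0  |   7 ]
  [  0  -12  -3  |  17 ]
  [  0    2   0  |  -3 ]
ρ1 → -1·ρ1
  [ 1    4   0  |  -7 ]
  [ 0  -12  -3  |  17 ]
  [ 0    2   0  |  -3 ]
ρ2 → -1/12·ρ2
  [ 1  4    0  |      -7 ]
  [ 0  1  1/4  |  -17/12 ]
  [ 0  2    0  |      -3 ]
ρ3 → ρ3 − 2·ρ2
  [ 1  4     0  |      -7 ]
  [ 0  1   1/4  |  -17/12 ]
  [ 0  0  -1/2  |    -1/6 ]
ρ3 → -2·ρ3
  [ 1  4    0  |      -7 ]
  [ 0  1  1/4  |  -17/12 ]
  [ 0  0    1  |     1/3 ]
ρ2 → ρ2 − 1/4·ρ3
  [ 1  4  0  |    -7 ]
  [ 0  1  0  |  -3/2 ]
  [ 0  0  1  |   1/3 ]
ρ1 → ρ1 − 4·ρ2
  [ 1  0  0  |    -1 ]
  [ 0  1  0  |  -3/2 ]
  [ 0  0  1  |   1/3 ]
Reading off the last column: x = -1, y = -3/2, z = 1/3.

(-1, -3/2, 1/3)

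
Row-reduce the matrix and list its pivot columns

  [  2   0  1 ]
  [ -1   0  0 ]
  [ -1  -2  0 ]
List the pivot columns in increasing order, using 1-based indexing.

R1 ← 1/2·R1
  [  1   0  1/2 ]
  [ -1   0    0 ]
  [ -1  -2    0 ]
R2 ← R2 + R1
  [  1   0  1/2 ]
  [  0   0  1/2 ]
  [ -1  -2    0 ]
R3 ← R3 + R1
  [ 1   0  1/2 ]
  [ 0   0  1/2 ]
  [ 0  -2  1/2 ]
R2 ↔ R3
  [ 1   0  1/2 ]
  [ 0  -2  1/2 ]
  [ 0   0  1/2 ]
R2 ← -1/2·R2
  [ 1  0   1/2 ]
  [ 0  1  -1/4 ]
  [ 0  0   1/2 ]
R3 ← 2·R3
  [ 1  0   1/2 ]
  [ 0  1  -1/4 ]
  [ 0  0     1 ]
R2 ← R2 + 1/4·R3
  [ 1  0  1/2 ]
  [ 0  1    0 ]
  [ 0  0    1 ]
R1 ← R1 − 1/2·R3
  [ 1  0  0 ]
  [ 0  1  0 ]
  [ 0  0  1 ]
Pivot columns are the columns containing a leading 1.

1, 2, 3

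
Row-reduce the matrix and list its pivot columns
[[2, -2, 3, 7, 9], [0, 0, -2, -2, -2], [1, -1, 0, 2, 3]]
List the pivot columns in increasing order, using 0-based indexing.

0, 2

r1 → 1/2·r1
  [ 1  -1  3/2  7/2  9/2 ]
  [ 0   0   -2   -2   -2 ]
  [ 1  -1    0    2    3 ]
r3 → r3 − r1
  [ 1  -1   3/2   7/2   9/2 ]
  [ 0   0    -2    -2    -2 ]
  [ 0   0  -3/2  -3/2  -3/2 ]
r2 → -1/2·r2
  [ 1  -1   3/2   7/2   9/2 ]
  [ 0   0     1     1     1 ]
  [ 0   0  -3/2  -3/2  -3/2 ]
r3 → r3 + 3/2·r2
  [ 1  -1  3/2  7/2  9/2 ]
  [ 0   0    1    1    1 ]
  [ 0   0    0    0    0 ]
r1 → r1 − 3/2·r2
  [ 1  -1  0  2  3 ]
  [ 0   0  1  1  1 ]
  [ 0   0  0  0  0 ]
Pivot columns are the columns containing a leading 1.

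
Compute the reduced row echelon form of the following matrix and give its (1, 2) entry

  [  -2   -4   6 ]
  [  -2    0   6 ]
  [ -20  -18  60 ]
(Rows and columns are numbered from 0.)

ρ1 := -1/2·ρ1
  [   1    2  -3 ]
  [  -2    0   6 ]
  [ -20  -18  60 ]
ρ2 := ρ2 + 2·ρ1
  [   1    2  -3 ]
  [   0    4   0 ]
  [ -20  -18  60 ]
ρ3 := ρ3 + 20·ρ1
  [ 1   2  -3 ]
  [ 0   4   0 ]
  [ 0  22   0 ]
ρ2 := 1/4·ρ2
  [ 1   2  -3 ]
  [ 0   1   0 ]
  [ 0  22   0 ]
ρ3 := ρ3 − 22·ρ2
  [ 1  2  -3 ]
  [ 0  1   0 ]
  [ 0  0   0 ]
ρ1 := ρ1 − 2·ρ2
  [ 1  0  -3 ]
  [ 0  1   0 ]
  [ 0  0   0 ]

0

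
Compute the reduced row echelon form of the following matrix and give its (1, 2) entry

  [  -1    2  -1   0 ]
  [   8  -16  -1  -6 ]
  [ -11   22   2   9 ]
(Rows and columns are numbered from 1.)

R1 -> -1·R1
  [   1   -2   1   0 ]
  [   8  -16  -1  -6 ]
  [ -11   22   2   9 ]
R2 -> R2 − 8·R1
  [   1  -2   1   0 ]
  [   0   0  -9  -6 ]
  [ -11  22   2   9 ]
R3 -> R3 + 11·R1
  [ 1  -2   1   0 ]
  [ 0   0  -9  -6 ]
  [ 0   0  13   9 ]
R2 -> -1/9·R2
  [ 1  -2   1    0 ]
  [ 0   0   1  2/3 ]
  [ 0   0  13    9 ]
R3 -> R3 − 13·R2
  [ 1  -2  1    0 ]
  [ 0   0  1  2/3 ]
  [ 0   0  0  1/3 ]
R3 -> 3·R3
  [ 1  -2  1    0 ]
  [ 0   0  1  2/3 ]
  [ 0   0  0    1 ]
R2 -> R2 − 2/3·R3
  [ 1  -2  1  0 ]
  [ 0   0  1  0 ]
  [ 0   0  0  1 ]
R1 -> R1 − R2
  [ 1  -2  0  0 ]
  [ 0   0  1  0 ]
  [ 0   0  0  1 ]

-2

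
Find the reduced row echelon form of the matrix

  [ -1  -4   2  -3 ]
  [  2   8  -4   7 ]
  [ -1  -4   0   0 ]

Multiply R1 by -1.
  [  1   4  -2  3 ]
  [  2   8  -4  7 ]
  [ -1  -4   0  0 ]
Subtract 2 times R1 from R2.
  [  1   4  -2  3 ]
  [  0   0   0  1 ]
  [ -1  -4   0  0 ]
Add R1 to R3.
  [ 1  4  -2  3 ]
  [ 0  0   0  1 ]
  [ 0  0  -2  3 ]
Swap R2 and R3.
  [ 1  4  -2  3 ]
  [ 0  0  -2  3 ]
  [ 0  0   0  1 ]
Multiply R2 by -1/2.
  [ 1  4  -2     3 ]
  [ 0  0   1  -3/2 ]
  [ 0  0   0     1 ]
Add 3/2 times R3 to R2.
  [ 1  4  -2  3 ]
  [ 0  0   1  0 ]
  [ 0  0   0  1 ]
Subtract 3 times R3 from R1.
  [ 1  4  -2  0 ]
  [ 0  0   1  0 ]
  [ 0  0   0  1 ]
Add 2 times R2 to R1.
  [ 1  4  0  0 ]
  [ 0  0  1  0 ]
  [ 0  0  0  1 ]

[[1, 4, 0, 0], [0, 0, 1, 0], [0, 0, 0, 1]]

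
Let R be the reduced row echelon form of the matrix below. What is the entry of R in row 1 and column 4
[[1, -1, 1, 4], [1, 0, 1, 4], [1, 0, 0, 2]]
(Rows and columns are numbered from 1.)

ρ2 := ρ2 − ρ1
  [ 1  -1  1  4 ]
  [ 0   1  0  0 ]
  [ 1   0  0  2 ]
ρ3 := ρ3 − ρ1
  [ 1  -1   1   4 ]
  [ 0   1   0   0 ]
  [ 0   1  -1  -2 ]
ρ3 := ρ3 − ρ2
  [ 1  -1   1   4 ]
  [ 0   1   0   0 ]
  [ 0   0  -1  -2 ]
ρ3 := -1·ρ3
  [ 1  -1  1  4 ]
  [ 0   1  0  0 ]
  [ 0   0  1  2 ]
ρ1 := ρ1 − ρ3
  [ 1  -1  0  2 ]
  [ 0   1  0  0 ]
  [ 0   0  1  2 ]
ρ1 := ρ1 + ρ2
  [ 1  0  0  2 ]
  [ 0  1  0  0 ]
  [ 0  0  1  2 ]

2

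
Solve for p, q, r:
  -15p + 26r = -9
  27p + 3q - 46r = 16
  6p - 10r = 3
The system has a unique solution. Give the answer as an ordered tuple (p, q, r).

Form the augmented matrix and row-reduce:
  [ -15  0   26  |  -9 ]
  [  27  3  -46  |  16 ]
  [   6  0  -10  |   3 ]
r1 -> -1/15·r1
  [  1  0  -26/15  |  3/5 ]
  [ 27  3     -46  |   16 ]
  [  6  0     -10  |    3 ]
r2 -> r2 − 27·r1
  [ 1  0  -26/15  |   3/5 ]
  [ 0  3     4/5  |  -1/5 ]
  [ 6  0     -10  |     3 ]
r3 -> r3 − 6·r1
  [ 1  0  -26/15  |   3/5 ]
  [ 0  3     4/5  |  -1/5 ]
  [ 0  0     2/5  |  -3/5 ]
r2 -> 1/3·r2
  [ 1  0  -26/15  |    3/5 ]
  [ 0  1    4/15  |  -1/15 ]
  [ 0  0     2/5  |   -3/5 ]
r3 -> 5/2·r3
  [ 1  0  -26/15  |    3/5 ]
  [ 0  1    4/15  |  -1/15 ]
  [ 0  0       1  |   -3/2 ]
r2 -> r2 − 4/15·r3
  [ 1  0  -26/15  |   3/5 ]
  [ 0  1       0  |   1/3 ]
  [ 0  0       1  |  -3/2 ]
r1 -> r1 + 26/15·r3
  [ 1  0  0  |    -2 ]
  [ 0  1  0  |   1/3 ]
  [ 0  0  1  |  -3/2 ]
Reading off the last column: p = -2, q = 1/3, r = -3/2.

(-2, 1/3, -3/2)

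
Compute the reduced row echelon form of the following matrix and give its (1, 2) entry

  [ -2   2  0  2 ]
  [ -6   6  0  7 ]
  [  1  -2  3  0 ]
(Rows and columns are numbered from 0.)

-3

Multiply R1 by -1/2.
  [  1  -1  0  -1 ]
  [ -6   6  0   7 ]
  [  1  -2  3   0 ]
Add 6 times R1 to R2.
  [ 1  -1  0  -1 ]
  [ 0   0  0   1 ]
  [ 1  -2  3   0 ]
Subtract R1 from R3.
  [ 1  -1  0  -1 ]
  [ 0   0  0   1 ]
  [ 0  -1  3   1 ]
Swap R2 and R3.
  [ 1  -1  0  -1 ]
  [ 0  -1  3   1 ]
  [ 0   0  0   1 ]
Multiply R2 by -1.
  [ 1  -1   0  -1 ]
  [ 0   1  -3  -1 ]
  [ 0   0   0   1 ]
Add R3 to R2.
  [ 1  -1   0  -1 ]
  [ 0   1  -3   0 ]
  [ 0   0   0   1 ]
Add R3 to R1.
  [ 1  -1   0  0 ]
  [ 0   1  -3  0 ]
  [ 0   0   0  1 ]
Add R2 to R1.
  [ 1  0  -3  0 ]
  [ 0  1  -3  0 ]
  [ 0  0   0  1 ]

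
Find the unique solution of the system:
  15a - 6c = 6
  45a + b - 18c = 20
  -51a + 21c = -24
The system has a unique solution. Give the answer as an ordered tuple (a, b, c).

Form the augmented matrix and row-reduce:
  [  15  0   -6  |    6 ]
  [  45  1  -18  |   20 ]
  [ -51  0   21  |  -24 ]
Multiply r1 by 1/15.
  [   1  0  -2/5  |  2/5 ]
  [  45  1   -18  |   20 ]
  [ -51  0    21  |  -24 ]
Subtract 45 times r1 from r2.
  [   1  0  -2/5  |  2/5 ]
  [   0  1     0  |    2 ]
  [ -51  0    21  |  -24 ]
Add 51 times r1 to r3.
  [ 1  0  -2/5  |    2/5 ]
  [ 0  1     0  |      2 ]
  [ 0  0   3/5  |  -18/5 ]
Multiply r3 by 5/3.
  [ 1  0  -2/5  |  2/5 ]
  [ 0  1     0  |    2 ]
  [ 0  0     1  |   -6 ]
Add 2/5 times r3 to r1.
  [ 1  0  0  |  -2 ]
  [ 0  1  0  |   2 ]
  [ 0  0  1  |  -6 ]
Reading off the last column: a = -2, b = 2, c = -6.

(-2, 2, -6)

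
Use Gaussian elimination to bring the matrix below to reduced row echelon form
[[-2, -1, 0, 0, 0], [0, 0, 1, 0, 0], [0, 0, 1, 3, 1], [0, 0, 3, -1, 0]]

[[1, 1/2, 0, 0, 0], [0, 0, 1, 0, 0], [0, 0, 0, 1, 0], [0, 0, 0, 0, 1]]

R1 → -1/2·R1
  [ 1  1/2  0   0  0 ]
  [ 0    0  1   0  0 ]
  [ 0    0  1   3  1 ]
  [ 0    0  3  -1  0 ]
R3 → R3 − R2
  [ 1  1/2  0   0  0 ]
  [ 0    0  1   0  0 ]
  [ 0    0  0   3  1 ]
  [ 0    0  3  -1  0 ]
R4 → R4 − 3·R2
  [ 1  1/2  0   0  0 ]
  [ 0    0  1   0  0 ]
  [ 0    0  0   3  1 ]
  [ 0    0  0  -1  0 ]
R3 → 1/3·R3
  [ 1  1/2  0   0    0 ]
  [ 0    0  1   0    0 ]
  [ 0    0  0   1  1/3 ]
  [ 0    0  0  -1    0 ]
R4 → R4 + R3
  [ 1  1/2  0  0    0 ]
  [ 0    0  1  0    0 ]
  [ 0    0  0  1  1/3 ]
  [ 0    0  0  0  1/3 ]
R4 → 3·R4
  [ 1  1/2  0  0    0 ]
  [ 0    0  1  0    0 ]
  [ 0    0  0  1  1/3 ]
  [ 0    0  0  0    1 ]
R3 → R3 − 1/3·R4
  [ 1  1/2  0  0  0 ]
  [ 0    0  1  0  0 ]
  [ 0    0  0  1  0 ]
  [ 0    0  0  0  1 ]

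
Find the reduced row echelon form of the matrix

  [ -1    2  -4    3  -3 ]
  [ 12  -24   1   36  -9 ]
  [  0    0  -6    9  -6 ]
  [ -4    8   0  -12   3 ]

R1 ← -1·R1
  [  1   -2   4   -3   3 ]
  [ 12  -24   1   36  -9 ]
  [  0    0  -6    9  -6 ]
  [ -4    8   0  -12   3 ]
R2 ← R2 − 12·R1
  [  1  -2    4   -3    3 ]
  [  0   0  -47   72  -45 ]
  [  0   0   -6    9   -6 ]
  [ -4   8    0  -12    3 ]
R4 ← R4 + 4·R1
  [ 1  -2    4   -3    3 ]
  [ 0   0  -47   72  -45 ]
  [ 0   0   -6    9   -6 ]
  [ 0   0   16  -24   15 ]
R2 ← -1/47·R2
  [ 1  -2   4      -3      3 ]
  [ 0   0   1  -72/47  45/47 ]
  [ 0   0  -6       9     -6 ]
  [ 0   0  16     -24     15 ]
R3 ← R3 + 6·R2
  [ 1  -2   4      -3       3 ]
  [ 0   0   1  -72/47   45/47 ]
  [ 0   0   0   -9/47  -12/47 ]
  [ 0   0  16     -24      15 ]
R4 ← R4 − 16·R2
  [ 1  -2  4      -3       3 ]
  [ 0   0  1  -72/47   45/47 ]
  [ 0   0  0   -9/47  -12/47 ]
  [ 0   0  0   24/47  -15/47 ]
R3 ← -47/9·R3
  [ 1  -2  4      -3       3 ]
  [ 0   0  1  -72/47   45/47 ]
  [ 0   0  0       1     4/3 ]
  [ 0   0  0   24/47  -15/47 ]
R4 ← R4 − 24/47·R3
  [ 1  -2  4      -3      3 ]
  [ 0   0  1  -72/47  45/47 ]
  [ 0   0  0       1    4/3 ]
  [ 0   0  0       0     -1 ]
R4 ← -1·R4
  [ 1  -2  4      -3      3 ]
  [ 0   0  1  -72/47  45/47 ]
  [ 0   0  0       1    4/3 ]
  [ 0   0  0       0      1 ]
R3 ← R3 − 4/3·R4
  [ 1  -2  4      -3      3 ]
  [ 0   0  1  -72/47  45/47 ]
  [ 0   0  0       1      0 ]
  [ 0   0  0       0      1 ]
R2 ← R2 − 45/47·R4
  [ 1  -2  4      -3  3 ]
  [ 0   0  1  -72/47  0 ]
  [ 0   0  0       1  0 ]
  [ 0   0  0       0  1 ]
R1 ← R1 − 3·R4
  [ 1  -2  4      -3  0 ]
  [ 0   0  1  -72/47  0 ]
  [ 0   0  0       1  0 ]
  [ 0   0  0       0  1 ]
R2 ← R2 + 72/47·R3
  [ 1  -2  4  -3  0 ]
  [ 0   0  1   0  0 ]
  [ 0   0  0   1  0 ]
  [ 0   0  0   0  1 ]
R1 ← R1 + 3·R3
  [ 1  -2  4  0  0 ]
  [ 0   0  1  0  0 ]
  [ 0   0  0  1  0 ]
  [ 0   0  0  0  1 ]
R1 ← R1 − 4·R2
  [ 1  -2  0  0  0 ]
  [ 0   0  1  0  0 ]
  [ 0   0  0  1  0 ]
  [ 0   0  0  0  1 ]

[[1, -2, 0, 0, 0], [0, 0, 1, 0, 0], [0, 0, 0, 1, 0], [0, 0, 0, 0, 1]]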